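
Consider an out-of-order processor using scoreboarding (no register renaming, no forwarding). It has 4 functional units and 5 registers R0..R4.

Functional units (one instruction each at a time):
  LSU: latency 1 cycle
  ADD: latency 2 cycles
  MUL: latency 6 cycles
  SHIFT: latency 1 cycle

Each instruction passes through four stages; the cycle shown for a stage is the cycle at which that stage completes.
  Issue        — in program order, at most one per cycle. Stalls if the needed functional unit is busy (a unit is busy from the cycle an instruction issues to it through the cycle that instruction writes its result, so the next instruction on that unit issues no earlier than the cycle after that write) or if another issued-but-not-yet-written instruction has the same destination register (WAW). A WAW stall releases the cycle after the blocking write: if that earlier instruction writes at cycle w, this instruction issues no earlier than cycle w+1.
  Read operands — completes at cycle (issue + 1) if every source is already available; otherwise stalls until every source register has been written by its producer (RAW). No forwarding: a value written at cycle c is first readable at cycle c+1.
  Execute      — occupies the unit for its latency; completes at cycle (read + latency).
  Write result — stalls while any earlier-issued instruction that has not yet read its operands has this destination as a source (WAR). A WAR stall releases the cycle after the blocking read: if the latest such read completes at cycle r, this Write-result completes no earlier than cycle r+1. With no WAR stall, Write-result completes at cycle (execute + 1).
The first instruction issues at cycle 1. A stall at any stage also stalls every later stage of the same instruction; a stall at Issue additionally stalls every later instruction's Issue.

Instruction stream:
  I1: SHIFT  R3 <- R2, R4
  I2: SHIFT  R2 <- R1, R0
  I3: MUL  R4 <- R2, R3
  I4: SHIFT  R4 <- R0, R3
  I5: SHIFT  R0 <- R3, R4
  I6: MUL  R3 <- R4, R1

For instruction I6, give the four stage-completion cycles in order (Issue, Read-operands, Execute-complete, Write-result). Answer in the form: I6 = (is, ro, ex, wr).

cycle 1: I1 issues→SHIFT
cycle 2: I1 reads
cycle 3: I1 exec-done
cycle 4: I1 writes R3
cycle 5: I2 issues→SHIFT
cycle 6: I2 reads · I3 issues→MUL
cycle 7: I2 exec-done
cycle 8: I2 writes R2
cycle 9: I3 reads
cycle 15: I3 exec-done
cycle 16: I3 writes R4
cycle 17: I4 issues→SHIFT
cycle 18: I4 reads
cycle 19: I4 exec-done
cycle 20: I4 writes R4
cycle 21: I5 issues→SHIFT
cycle 22: I5 reads · I6 issues→MUL
cycle 23: I5 exec-done · I6 reads
cycle 24: I5 writes R0
cycle 29: I6 exec-done
cycle 30: I6 writes R3

I6 = (22, 23, 29, 30)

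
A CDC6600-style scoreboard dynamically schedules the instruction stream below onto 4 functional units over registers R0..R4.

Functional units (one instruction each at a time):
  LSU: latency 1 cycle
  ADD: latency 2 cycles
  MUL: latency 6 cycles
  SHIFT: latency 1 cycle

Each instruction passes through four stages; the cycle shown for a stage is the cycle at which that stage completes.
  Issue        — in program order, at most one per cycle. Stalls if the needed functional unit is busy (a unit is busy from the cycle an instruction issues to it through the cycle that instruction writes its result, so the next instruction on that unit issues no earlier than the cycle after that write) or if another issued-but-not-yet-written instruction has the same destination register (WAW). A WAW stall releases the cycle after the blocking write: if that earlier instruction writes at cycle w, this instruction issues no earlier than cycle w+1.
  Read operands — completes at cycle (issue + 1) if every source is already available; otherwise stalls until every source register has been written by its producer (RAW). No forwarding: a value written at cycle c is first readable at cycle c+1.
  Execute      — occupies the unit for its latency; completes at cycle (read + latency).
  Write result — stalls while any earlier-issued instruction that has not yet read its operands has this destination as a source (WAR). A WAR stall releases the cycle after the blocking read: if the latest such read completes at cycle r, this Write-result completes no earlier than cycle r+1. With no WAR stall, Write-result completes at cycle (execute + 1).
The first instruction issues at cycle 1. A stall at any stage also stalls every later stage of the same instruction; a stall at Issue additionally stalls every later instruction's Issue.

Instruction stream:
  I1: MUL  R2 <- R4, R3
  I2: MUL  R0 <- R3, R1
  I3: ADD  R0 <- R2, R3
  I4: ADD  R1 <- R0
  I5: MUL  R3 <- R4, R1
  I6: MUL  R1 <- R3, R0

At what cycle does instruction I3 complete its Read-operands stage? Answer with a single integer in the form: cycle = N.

cycle = 20

cycle 1: I1→MUL
cycle 2: I1 RO
cycle 8: I1 EX
cycle 9: I1 WR R2
cycle 10: I2→MUL
cycle 11: I2 RO
cycle 17: I2 EX
cycle 18: I2 WR R0
cycle 19: I3→ADD
cycle 20: I3 RO
cycle 22: I3 EX
cycle 23: I3 WR R0
cycle 24: I4→ADD
cycle 25: I4 RO, I5→MUL
cycle 27: I4 EX
cycle 28: I4 WR R1
cycle 29: I5 RO
cycle 35: I5 EX
cycle 36: I5 WR R3
cycle 37: I6→MUL
cycle 38: I6 RO
cycle 44: I6 EX
cycle 45: I6 WR R1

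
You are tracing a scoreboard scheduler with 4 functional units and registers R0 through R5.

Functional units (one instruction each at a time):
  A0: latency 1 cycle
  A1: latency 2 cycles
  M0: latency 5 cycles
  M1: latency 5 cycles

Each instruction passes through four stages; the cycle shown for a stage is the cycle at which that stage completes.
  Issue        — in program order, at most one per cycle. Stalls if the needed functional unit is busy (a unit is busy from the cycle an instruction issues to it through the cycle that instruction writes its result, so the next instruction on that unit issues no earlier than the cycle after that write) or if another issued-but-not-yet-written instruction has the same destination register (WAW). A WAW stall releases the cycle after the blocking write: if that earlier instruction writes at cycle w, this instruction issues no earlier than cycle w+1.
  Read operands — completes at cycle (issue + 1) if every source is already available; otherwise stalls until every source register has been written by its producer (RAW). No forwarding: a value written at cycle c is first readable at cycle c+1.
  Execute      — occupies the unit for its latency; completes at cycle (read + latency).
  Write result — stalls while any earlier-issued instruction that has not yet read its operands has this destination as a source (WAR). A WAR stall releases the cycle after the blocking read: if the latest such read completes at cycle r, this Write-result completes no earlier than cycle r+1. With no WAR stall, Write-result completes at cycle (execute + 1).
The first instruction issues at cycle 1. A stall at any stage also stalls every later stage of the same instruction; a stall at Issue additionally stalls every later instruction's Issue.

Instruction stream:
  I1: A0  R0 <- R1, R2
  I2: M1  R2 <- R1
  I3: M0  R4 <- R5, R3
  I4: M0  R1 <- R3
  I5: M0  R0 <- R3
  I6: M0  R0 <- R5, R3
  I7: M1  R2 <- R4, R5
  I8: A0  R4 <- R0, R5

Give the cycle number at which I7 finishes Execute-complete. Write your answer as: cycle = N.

[1] I1 issues→A0
[2] I1 reads · I2 issues→M1
[3] I1 exec-done · I2 reads · I3 issues→M0
[4] I1 writes R0 · I3 reads
[8] I2 exec-done
[9] I2 writes R2 · I3 exec-done
[10] I3 writes R4
[11] I4 issues→M0
[12] I4 reads
[17] I4 exec-done
[18] I4 writes R1
[19] I5 issues→M0
[20] I5 reads
[25] I5 exec-done
[26] I5 writes R0
[27] I6 issues→M0
[28] I6 reads · I7 issues→M1
[29] I7 reads · I8 issues→A0
[33] I6 exec-done
[34] I6 writes R0 · I7 exec-done
[35] I7 writes R2 · I8 reads
[36] I8 exec-done
[37] I8 writes R4

cycle = 34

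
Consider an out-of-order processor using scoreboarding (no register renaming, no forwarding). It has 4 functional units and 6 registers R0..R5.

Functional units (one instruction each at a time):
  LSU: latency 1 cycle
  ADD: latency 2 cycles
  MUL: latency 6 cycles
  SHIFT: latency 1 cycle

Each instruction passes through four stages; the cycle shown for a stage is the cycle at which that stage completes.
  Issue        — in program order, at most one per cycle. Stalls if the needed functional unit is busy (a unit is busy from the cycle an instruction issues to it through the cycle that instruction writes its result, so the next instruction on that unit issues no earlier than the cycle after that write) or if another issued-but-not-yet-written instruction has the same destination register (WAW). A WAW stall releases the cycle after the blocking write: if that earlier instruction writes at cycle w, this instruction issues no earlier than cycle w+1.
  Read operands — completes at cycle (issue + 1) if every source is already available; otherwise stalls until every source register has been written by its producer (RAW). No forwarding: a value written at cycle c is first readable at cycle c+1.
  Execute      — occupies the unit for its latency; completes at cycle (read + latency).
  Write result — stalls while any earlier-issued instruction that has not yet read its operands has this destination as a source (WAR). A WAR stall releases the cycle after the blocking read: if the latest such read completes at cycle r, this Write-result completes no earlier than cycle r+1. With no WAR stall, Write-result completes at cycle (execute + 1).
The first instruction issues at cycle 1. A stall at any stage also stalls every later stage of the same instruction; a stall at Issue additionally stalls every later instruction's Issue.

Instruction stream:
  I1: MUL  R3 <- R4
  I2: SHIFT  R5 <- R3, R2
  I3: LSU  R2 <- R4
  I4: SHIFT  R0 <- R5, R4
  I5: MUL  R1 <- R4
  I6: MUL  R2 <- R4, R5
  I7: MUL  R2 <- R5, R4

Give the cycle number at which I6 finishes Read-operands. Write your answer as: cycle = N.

cycle = 24

1) issue 1, read 2, done 8, write 9
2) issue 2, read 10, done 11, write 12  <RAW R3: wait I1 write@9>
3) issue 3, read 4, done 5, write 11  <WAR R2: wait I2 read@10>
4) issue 13, read 14, done 15, write 16  <struct: SHIFT busy until I2 writes@12>
5) issue 14, read 15, done 21, write 22
6) issue 23, read 24, done 30, write 31  <struct: MUL busy until I5 writes@22>
7) issue 32, read 33, done 39, write 40  <struct: MUL busy until I6 writes@31>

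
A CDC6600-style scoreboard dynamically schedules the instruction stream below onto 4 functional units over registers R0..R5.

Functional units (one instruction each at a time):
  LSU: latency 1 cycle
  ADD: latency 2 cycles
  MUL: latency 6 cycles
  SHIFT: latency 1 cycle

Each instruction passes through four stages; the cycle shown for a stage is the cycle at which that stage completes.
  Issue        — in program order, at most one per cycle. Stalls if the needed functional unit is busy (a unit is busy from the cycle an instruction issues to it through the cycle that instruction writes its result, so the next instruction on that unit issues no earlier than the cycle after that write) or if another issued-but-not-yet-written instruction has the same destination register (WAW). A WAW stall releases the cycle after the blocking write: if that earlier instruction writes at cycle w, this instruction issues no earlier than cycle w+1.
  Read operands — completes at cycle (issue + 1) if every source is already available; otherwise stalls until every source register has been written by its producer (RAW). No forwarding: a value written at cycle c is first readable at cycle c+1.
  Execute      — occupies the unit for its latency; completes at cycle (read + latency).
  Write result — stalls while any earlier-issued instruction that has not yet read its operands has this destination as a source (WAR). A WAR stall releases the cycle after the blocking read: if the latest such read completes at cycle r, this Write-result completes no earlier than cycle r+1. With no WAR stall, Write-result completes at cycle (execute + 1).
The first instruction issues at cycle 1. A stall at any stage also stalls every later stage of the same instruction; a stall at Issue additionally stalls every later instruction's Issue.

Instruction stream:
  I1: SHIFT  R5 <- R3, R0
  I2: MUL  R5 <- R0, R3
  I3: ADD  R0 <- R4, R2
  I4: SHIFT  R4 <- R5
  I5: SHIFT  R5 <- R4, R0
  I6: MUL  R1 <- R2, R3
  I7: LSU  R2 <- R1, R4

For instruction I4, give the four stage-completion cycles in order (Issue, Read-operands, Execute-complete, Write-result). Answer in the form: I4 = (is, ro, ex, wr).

I1  is:1  ro:2  ex:3  wr:4
I2  is:5  ro:6  ex:12  wr:13  — WAW R5: wait I1 write@4
I3  is:6  ro:7  ex:9  wr:10
I4  is:7  ro:14  ex:15  wr:16  — RAW R5: wait I2 write@13
I5  is:17  ro:18  ex:19  wr:20  — struct: SHIFT busy until I4 writes@16
I6  is:18  ro:19  ex:25  wr:26
I7  is:19  ro:27  ex:28  wr:29  — RAW R1: wait I6 write@26

I4 = (7, 14, 15, 16)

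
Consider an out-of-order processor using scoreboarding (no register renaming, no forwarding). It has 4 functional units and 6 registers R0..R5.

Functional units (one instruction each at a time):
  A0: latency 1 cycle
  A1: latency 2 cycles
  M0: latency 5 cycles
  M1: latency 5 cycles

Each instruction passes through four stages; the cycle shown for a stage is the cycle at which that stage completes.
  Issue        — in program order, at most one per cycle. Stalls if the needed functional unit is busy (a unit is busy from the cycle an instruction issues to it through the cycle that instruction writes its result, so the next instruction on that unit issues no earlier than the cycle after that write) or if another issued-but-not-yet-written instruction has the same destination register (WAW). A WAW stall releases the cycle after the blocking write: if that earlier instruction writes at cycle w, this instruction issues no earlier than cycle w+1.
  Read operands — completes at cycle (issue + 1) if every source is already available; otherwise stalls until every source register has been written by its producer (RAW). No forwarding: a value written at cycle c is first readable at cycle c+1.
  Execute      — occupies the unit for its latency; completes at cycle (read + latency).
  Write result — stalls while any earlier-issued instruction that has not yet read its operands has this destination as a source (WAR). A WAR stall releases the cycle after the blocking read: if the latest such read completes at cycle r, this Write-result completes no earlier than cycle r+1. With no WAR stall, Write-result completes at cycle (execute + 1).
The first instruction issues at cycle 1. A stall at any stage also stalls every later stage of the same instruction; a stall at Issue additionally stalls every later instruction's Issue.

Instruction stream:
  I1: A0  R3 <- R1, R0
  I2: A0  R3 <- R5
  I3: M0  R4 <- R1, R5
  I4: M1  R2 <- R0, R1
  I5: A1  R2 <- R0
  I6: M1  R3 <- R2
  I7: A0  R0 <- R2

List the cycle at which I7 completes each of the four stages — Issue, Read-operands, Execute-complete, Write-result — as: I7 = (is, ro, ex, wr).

I7 = (17, 20, 21, 22)

[I1] 1/2/3/4
[I2] 5/6/7/8  (struct: A0 busy until I1 writes@4)
[I3] 6/7/12/13
[I4] 7/8/13/14
[I5] 15/16/18/19  (WAW R2: wait I4 write@14)
[I6] 16/20/25/26  (RAW R2: wait I5 write@19)
[I7] 17/20/21/22  (RAW R2: wait I5 write@19)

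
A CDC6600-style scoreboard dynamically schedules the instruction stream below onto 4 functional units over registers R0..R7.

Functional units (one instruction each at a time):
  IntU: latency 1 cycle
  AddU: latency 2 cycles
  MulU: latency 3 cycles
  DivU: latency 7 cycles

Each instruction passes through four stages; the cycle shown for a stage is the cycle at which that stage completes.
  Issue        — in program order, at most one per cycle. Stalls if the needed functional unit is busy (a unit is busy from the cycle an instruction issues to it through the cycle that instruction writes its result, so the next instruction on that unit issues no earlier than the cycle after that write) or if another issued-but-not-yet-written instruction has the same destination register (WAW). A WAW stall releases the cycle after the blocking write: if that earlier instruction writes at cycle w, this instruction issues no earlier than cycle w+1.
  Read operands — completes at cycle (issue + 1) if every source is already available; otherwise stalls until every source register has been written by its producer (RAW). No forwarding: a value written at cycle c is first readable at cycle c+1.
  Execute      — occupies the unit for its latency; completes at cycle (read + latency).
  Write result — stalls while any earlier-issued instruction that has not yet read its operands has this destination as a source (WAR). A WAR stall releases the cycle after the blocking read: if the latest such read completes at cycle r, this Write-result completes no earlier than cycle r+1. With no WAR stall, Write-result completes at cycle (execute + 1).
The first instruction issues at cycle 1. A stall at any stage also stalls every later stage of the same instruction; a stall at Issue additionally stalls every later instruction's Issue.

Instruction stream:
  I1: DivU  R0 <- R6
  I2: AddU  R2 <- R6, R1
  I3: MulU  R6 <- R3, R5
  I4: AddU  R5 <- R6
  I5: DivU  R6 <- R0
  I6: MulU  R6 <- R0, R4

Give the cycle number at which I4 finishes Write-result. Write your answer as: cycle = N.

cycle = 12

1) issue 1, read 2, done 9, write 10
2) issue 2, read 3, done 5, write 6
3) issue 3, read 4, done 7, write 8
4) issue 7, read 9, done 11, write 12  <struct: AddU busy until I2 writes@6 / RAW R6: wait I3 write@8>
5) issue 11, read 12, done 19, write 20  <struct: DivU busy until I1 writes@10>
6) issue 21, read 22, done 25, write 26  <WAW R6: wait I5 write@20>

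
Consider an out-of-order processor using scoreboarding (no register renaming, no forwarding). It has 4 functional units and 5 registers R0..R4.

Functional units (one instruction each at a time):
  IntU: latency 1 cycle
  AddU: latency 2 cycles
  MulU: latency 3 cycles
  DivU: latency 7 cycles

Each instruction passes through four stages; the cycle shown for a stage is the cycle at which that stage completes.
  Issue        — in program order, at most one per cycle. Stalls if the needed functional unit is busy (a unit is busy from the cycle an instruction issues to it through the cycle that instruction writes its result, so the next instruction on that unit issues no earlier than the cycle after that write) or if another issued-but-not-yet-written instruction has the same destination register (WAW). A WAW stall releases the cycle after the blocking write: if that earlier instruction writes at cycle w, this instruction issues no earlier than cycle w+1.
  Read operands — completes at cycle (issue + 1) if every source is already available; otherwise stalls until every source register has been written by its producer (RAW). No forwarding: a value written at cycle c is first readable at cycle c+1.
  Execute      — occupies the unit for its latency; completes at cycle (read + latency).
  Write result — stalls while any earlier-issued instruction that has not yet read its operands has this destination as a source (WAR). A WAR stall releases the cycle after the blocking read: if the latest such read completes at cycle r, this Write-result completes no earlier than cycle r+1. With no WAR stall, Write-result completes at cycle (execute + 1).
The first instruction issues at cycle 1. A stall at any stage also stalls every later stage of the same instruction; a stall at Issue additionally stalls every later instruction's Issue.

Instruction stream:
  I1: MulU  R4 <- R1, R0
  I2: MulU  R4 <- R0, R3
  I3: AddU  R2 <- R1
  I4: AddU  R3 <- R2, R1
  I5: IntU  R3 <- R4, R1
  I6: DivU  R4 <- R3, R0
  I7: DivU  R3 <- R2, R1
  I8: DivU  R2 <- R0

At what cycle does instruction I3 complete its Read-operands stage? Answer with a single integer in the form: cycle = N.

cycle = 9

  I1 | 1 | 2 | 5 | 6
  I2 | 7 | 8 | 11 | 12   struct: MulU busy until I1 writes@6
  I3 | 8 | 9 | 11 | 12
  I4 | 13 | 14 | 16 | 17   struct: AddU busy until I3 writes@12
  I5 | 18 | 19 | 20 | 21   WAW R3: wait I4 write@17
  I6 | 19 | 22 | 29 | 30   RAW R3: wait I5 write@21
  I7 | 31 | 32 | 39 | 40   struct: DivU busy until I6 writes@30
  I8 | 41 | 42 | 49 | 50   struct: DivU busy until I7 writes@40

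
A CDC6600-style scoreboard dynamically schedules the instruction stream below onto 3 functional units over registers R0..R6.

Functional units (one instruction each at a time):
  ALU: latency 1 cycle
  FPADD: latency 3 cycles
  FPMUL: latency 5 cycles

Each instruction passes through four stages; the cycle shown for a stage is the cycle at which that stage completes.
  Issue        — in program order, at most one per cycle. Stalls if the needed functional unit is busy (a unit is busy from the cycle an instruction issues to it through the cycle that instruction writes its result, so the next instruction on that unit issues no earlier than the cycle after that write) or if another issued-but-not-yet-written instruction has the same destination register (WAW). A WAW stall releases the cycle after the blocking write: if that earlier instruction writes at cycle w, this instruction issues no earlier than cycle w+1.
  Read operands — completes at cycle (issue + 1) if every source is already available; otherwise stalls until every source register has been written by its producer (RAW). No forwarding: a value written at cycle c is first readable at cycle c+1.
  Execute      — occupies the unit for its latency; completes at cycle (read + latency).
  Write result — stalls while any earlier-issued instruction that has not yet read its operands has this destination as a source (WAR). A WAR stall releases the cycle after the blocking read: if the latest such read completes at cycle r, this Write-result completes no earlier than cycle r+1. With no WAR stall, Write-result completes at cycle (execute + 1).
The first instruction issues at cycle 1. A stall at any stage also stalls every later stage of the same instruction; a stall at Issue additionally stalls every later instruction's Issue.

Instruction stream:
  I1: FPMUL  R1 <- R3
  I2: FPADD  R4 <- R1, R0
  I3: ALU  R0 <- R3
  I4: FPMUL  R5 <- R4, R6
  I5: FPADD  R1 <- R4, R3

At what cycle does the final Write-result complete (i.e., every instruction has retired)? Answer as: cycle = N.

  I1 | 1 | 2 | 7 | 8
  I2 | 2 | 9 | 12 | 13   RAW R1: wait I1 write@8
  I3 | 3 | 4 | 5 | 10   WAR R0: wait I2 read@9
  I4 | 9 | 14 | 19 | 20   struct: FPMUL busy until I1 writes@8 · RAW R4: wait I2 write@13
  I5 | 14 | 15 | 18 | 19   struct: FPADD busy until I2 writes@13

cycle = 20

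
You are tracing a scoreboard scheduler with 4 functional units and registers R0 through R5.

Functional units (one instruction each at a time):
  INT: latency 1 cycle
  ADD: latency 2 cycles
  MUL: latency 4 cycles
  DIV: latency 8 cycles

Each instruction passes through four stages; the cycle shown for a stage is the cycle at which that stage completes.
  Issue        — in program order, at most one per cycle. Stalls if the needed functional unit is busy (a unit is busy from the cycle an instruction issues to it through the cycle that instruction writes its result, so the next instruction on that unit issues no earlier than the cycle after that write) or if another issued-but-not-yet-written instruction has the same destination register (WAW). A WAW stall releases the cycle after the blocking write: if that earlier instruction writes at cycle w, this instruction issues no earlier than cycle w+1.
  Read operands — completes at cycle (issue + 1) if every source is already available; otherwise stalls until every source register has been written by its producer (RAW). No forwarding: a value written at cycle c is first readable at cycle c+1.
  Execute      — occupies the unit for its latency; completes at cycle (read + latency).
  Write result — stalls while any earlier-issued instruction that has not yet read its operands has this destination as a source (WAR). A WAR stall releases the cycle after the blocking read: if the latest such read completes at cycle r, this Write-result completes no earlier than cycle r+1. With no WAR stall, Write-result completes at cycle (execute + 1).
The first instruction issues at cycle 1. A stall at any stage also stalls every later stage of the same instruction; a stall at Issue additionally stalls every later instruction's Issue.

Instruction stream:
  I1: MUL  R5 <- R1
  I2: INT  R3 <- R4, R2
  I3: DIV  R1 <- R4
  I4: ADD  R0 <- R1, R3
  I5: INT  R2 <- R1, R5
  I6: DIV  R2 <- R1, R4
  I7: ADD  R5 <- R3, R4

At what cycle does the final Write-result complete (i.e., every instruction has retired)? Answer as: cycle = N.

cycle = 27

I1 -> (1, 2, 6, 7)
I2 -> (2, 3, 4, 5)
I3 -> (3, 4, 12, 13)
I4 -> (4, 14, 16, 17)  // RAW R1: wait I3 write@13
I5 -> (6, 14, 15, 16)  // struct: INT busy until I2 writes@5, RAW R1: wait I3 write@13
I6 -> (17, 18, 26, 27)  // WAW R2: wait I5 write@16
I7 -> (18, 19, 21, 22)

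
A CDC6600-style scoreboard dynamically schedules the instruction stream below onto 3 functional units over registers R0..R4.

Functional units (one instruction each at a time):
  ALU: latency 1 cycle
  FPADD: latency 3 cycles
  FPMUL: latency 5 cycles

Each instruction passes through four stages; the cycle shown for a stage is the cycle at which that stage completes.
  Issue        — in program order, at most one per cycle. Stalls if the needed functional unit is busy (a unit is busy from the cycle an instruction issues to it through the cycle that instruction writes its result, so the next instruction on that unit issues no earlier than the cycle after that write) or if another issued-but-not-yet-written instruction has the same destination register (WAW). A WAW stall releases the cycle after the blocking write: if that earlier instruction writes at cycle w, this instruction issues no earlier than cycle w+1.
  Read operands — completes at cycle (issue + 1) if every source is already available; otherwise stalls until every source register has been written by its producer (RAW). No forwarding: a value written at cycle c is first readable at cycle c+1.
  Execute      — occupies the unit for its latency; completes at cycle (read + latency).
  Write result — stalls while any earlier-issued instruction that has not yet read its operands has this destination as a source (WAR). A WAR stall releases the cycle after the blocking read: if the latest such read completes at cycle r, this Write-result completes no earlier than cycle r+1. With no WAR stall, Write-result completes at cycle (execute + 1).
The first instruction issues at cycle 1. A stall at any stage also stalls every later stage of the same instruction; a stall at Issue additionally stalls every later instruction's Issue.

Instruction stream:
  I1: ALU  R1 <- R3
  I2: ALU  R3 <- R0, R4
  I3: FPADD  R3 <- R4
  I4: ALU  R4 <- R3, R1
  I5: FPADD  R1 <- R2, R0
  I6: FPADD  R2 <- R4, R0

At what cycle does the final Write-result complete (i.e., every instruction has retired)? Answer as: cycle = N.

cycle = 26

[I1] 1/2/3/4
[I2] 5/6/7/8  (struct: ALU busy until I1 writes@4)
[I3] 9/10/13/14  (WAW R3: wait I2 write@8)
[I4] 10/15/16/17  (RAW R3: wait I3 write@14)
[I5] 15/16/19/20  (struct: FPADD busy until I3 writes@14)
[I6] 21/22/25/26  (struct: FPADD busy until I5 writes@20)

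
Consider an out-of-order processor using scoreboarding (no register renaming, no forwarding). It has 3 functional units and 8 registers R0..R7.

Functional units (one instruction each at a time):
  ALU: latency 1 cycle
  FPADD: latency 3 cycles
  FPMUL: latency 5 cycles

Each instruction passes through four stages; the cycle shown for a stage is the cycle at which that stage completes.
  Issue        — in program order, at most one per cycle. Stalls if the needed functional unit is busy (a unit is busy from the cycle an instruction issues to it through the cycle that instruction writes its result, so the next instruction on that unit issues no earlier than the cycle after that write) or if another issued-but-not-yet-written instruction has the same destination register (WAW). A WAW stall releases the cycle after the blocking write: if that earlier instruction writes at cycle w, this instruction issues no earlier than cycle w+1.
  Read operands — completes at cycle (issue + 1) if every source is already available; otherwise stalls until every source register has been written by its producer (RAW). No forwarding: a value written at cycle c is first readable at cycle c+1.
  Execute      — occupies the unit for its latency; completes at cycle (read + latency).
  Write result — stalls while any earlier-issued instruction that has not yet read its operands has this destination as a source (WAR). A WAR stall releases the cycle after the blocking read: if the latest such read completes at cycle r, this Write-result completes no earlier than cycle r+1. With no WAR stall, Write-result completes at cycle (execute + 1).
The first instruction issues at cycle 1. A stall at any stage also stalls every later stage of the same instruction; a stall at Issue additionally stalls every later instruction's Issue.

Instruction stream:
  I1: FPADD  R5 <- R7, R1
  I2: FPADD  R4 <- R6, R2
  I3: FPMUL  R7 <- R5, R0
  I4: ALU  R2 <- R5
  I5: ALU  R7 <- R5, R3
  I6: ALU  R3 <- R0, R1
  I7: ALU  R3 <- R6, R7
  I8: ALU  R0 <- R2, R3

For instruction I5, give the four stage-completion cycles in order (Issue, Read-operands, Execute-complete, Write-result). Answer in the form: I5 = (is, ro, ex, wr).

I5 = (16, 17, 18, 19)

[1] I1 issues→FPADD
[2] I1 reads
[5] I1 exec-done
[6] I1 writes R5
[7] I2 issues→FPADD
[8] I2 reads · I3 issues→FPMUL
[9] I3 reads · I4 issues→ALU
[10] I4 reads
[11] I2 exec-done · I4 exec-done
[12] I2 writes R4 · I4 writes R2
[14] I3 exec-done
[15] I3 writes R7
[16] I5 issues→ALU
[17] I5 reads
[18] I5 exec-done
[19] I5 writes R7
[20] I6 issues→ALU
[21] I6 reads
[22] I6 exec-done
[23] I6 writes R3
[24] I7 issues→ALU
[25] I7 reads
[26] I7 exec-done
[27] I7 writes R3
[28] I8 issues→ALU
[29] I8 reads
[30] I8 exec-done
[31] I8 writes R0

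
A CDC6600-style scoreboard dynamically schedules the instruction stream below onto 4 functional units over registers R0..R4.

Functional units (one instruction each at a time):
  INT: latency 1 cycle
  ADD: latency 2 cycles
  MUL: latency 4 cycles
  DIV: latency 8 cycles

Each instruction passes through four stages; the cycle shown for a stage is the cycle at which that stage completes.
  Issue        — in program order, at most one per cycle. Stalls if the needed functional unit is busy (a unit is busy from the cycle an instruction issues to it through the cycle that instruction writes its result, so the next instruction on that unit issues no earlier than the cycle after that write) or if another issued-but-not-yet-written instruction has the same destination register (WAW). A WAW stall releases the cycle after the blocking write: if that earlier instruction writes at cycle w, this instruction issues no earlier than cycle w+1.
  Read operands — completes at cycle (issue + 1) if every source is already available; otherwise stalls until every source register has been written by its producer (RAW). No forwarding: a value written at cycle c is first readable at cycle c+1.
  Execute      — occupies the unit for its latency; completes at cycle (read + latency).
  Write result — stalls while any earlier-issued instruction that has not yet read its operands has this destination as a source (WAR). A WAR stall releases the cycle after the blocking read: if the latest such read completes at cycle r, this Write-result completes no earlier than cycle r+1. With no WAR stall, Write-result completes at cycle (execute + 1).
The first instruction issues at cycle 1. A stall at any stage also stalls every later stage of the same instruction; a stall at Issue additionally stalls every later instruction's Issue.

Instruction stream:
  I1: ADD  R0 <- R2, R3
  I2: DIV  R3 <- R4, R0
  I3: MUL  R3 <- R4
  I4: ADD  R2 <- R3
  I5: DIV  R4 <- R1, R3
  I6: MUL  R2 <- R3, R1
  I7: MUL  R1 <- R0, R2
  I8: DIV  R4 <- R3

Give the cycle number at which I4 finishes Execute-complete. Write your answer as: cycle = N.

I1: IS=1 RO=2 EX=4 WR=5
I2: IS=2 RO=6 EX=14 WR=15  [RAW R0: wait I1 write@5]
I3: IS=16 RO=17 EX=21 WR=22  [WAW R3: wait I2 write@15]
I4: IS=17 RO=23 EX=25 WR=26  [RAW R3: wait I3 write@22]
I5: IS=18 RO=23 EX=31 WR=32  [RAW R3: wait I3 write@22]
I6: IS=27 RO=28 EX=32 WR=33  [WAW R2: wait I4 write@26]
I7: IS=34 RO=35 EX=39 WR=40  [struct: MUL busy until I6 writes@33]
I8: IS=35 RO=36 EX=44 WR=45

cycle = 25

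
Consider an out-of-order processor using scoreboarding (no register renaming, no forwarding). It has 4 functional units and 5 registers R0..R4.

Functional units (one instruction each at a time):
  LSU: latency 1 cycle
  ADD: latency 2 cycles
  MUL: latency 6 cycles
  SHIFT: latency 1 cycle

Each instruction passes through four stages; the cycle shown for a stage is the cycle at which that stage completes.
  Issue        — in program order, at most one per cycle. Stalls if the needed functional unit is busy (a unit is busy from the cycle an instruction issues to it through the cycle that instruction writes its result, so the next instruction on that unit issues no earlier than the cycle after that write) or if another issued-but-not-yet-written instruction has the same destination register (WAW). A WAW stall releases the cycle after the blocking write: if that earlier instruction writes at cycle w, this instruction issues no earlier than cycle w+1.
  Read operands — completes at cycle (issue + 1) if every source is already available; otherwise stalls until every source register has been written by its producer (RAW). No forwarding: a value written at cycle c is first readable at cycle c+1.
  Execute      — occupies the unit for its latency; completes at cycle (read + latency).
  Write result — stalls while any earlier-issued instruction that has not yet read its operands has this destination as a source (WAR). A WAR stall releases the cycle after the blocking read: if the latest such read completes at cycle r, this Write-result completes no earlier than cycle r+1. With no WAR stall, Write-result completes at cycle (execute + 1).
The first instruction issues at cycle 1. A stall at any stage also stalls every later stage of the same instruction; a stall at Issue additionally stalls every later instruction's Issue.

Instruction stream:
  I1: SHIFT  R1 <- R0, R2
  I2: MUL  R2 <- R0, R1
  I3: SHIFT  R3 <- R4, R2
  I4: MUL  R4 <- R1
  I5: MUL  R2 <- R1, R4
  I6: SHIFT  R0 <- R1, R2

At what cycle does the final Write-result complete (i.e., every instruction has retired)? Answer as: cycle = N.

I1: IS=1 RO=2 EX=3 WR=4
I2: IS=2 RO=5 EX=11 WR=12  [RAW R1: wait I1 write@4]
I3: IS=5 RO=13 EX=14 WR=15  [struct: SHIFT busy until I1 writes@4; RAW R2: wait I2 write@12]
I4: IS=13 RO=14 EX=20 WR=21  [struct: MUL busy until I2 writes@12]
I5: IS=22 RO=23 EX=29 WR=30  [struct: MUL busy until I4 writes@21]
I6: IS=23 RO=31 EX=32 WR=33  [RAW R2: wait I5 write@30]

cycle = 33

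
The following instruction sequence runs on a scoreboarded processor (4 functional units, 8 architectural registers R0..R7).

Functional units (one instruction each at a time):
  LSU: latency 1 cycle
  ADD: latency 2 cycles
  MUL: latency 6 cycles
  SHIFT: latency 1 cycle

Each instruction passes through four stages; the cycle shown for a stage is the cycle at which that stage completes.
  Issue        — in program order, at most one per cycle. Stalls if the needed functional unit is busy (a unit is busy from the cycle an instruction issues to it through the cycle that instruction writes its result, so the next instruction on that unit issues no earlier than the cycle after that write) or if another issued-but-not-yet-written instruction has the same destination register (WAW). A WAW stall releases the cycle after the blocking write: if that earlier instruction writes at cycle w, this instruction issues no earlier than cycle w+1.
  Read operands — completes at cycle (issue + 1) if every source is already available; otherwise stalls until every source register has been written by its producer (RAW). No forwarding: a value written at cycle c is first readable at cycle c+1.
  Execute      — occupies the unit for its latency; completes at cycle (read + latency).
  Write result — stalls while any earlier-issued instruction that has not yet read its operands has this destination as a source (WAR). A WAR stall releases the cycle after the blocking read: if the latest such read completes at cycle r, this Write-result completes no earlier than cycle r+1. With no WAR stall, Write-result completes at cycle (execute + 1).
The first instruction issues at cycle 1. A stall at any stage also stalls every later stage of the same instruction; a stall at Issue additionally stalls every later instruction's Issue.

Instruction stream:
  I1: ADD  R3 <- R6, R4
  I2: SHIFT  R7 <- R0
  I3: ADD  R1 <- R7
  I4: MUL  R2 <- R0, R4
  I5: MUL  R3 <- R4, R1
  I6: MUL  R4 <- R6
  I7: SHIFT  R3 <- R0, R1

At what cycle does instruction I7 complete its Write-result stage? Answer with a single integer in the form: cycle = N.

cycle = 29

I1: IS=1 RO=2 EX=4 WR=5
I2: IS=2 RO=3 EX=4 WR=5
I3: IS=6 RO=7 EX=9 WR=10  [struct: ADD busy until I1 writes@5]
I4: IS=7 RO=8 EX=14 WR=15
I5: IS=16 RO=17 EX=23 WR=24  [struct: MUL busy until I4 writes@15]
I6: IS=25 RO=26 EX=32 WR=33  [struct: MUL busy until I5 writes@24]
I7: IS=26 RO=27 EX=28 WR=29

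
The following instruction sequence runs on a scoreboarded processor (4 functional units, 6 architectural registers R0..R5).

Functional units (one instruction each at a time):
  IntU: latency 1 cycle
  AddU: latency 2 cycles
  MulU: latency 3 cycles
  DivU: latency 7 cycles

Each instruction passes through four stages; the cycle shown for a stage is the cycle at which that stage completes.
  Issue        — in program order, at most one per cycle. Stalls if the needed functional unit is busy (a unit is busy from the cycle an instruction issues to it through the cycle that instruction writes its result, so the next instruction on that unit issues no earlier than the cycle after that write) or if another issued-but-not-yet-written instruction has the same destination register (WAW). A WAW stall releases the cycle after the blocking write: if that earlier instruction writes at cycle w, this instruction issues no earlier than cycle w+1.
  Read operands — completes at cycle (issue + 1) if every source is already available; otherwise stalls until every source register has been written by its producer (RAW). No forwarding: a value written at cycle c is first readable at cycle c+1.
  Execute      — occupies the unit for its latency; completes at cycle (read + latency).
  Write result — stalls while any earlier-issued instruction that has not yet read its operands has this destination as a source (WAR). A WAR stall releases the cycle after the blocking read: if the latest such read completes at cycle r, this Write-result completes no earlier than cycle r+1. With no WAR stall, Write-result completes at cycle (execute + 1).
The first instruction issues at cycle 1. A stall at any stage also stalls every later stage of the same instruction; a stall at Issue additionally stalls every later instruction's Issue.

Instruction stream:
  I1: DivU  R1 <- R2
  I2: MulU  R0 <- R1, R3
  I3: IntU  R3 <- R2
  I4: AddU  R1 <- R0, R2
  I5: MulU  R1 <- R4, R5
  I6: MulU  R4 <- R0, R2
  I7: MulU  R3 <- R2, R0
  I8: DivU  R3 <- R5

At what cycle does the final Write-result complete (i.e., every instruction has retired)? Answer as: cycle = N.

cycle = 47

I1: IS=1 RO=2 EX=9 WR=10
I2: IS=2 RO=11 EX=14 WR=15  [RAW R1: wait I1 write@10]
I3: IS=3 RO=4 EX=5 WR=12  [WAR R3: wait I2 read@11]
I4: IS=11 RO=16 EX=18 WR=19  [WAW R1: wait I1 write@10; RAW R0: wait I2 write@15]
I5: IS=20 RO=21 EX=24 WR=25  [WAW R1: wait I4 write@19]
I6: IS=26 RO=27 EX=30 WR=31  [struct: MulU busy until I5 writes@25]
I7: IS=32 RO=33 EX=36 WR=37  [struct: MulU busy until I6 writes@31]
I8: IS=38 RO=39 EX=46 WR=47  [WAW R3: wait I7 write@37]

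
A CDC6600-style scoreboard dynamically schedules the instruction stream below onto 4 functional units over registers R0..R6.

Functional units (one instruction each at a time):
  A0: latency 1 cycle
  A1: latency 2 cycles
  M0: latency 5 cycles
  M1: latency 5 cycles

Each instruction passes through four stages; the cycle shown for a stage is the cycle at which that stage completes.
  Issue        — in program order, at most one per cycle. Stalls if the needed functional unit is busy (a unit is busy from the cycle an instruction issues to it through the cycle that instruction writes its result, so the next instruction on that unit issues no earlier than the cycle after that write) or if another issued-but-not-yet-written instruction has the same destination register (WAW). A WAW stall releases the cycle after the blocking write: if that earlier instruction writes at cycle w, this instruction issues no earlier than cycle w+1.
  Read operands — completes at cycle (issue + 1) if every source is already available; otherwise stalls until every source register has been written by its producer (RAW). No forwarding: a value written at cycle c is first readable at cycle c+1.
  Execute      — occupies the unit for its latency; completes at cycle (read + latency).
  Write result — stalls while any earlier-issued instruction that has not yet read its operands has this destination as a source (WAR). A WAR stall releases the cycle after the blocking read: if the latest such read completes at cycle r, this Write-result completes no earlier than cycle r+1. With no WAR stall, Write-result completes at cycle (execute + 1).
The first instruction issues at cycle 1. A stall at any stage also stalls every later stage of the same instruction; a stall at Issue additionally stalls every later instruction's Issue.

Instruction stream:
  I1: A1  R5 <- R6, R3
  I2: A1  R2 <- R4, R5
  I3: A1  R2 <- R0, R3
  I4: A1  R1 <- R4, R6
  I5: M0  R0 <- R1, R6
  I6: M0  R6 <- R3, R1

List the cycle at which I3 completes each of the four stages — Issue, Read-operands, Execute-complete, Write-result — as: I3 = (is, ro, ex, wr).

I3 = (11, 12, 14, 15)

t=1  I1 dispatched to A1
t=2  I1 operands ready
t=4  I1 complete
t=5  R5←I1
t=6  I2 dispatched to A1
t=7  I2 operands ready
t=9  I2 complete
t=10  R2←I2
t=11  I3 dispatched to A1
t=12  I3 operands ready
t=14  I3 complete
t=15  R2←I3
t=16  I4 dispatched to A1
t=17  I4 operands ready, I5 dispatched to M0
t=19  I4 complete
t=20  R1←I4
t=21  I5 operands ready
t=26  I5 complete
t=27  R0←I5
t=28  I6 dispatched to M0
t=29  I6 operands ready
t=34  I6 complete
t=35  R6←I6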